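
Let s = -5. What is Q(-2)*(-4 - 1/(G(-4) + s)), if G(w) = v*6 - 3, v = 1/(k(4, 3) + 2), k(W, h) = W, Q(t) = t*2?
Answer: 108/7 ≈ 15.429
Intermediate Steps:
Q(t) = 2*t
v = ⅙ (v = 1/(4 + 2) = 1/6 = ⅙ ≈ 0.16667)
G(w) = -2 (G(w) = (⅙)*6 - 3 = 1 - 3 = -2)
Q(-2)*(-4 - 1/(G(-4) + s)) = (2*(-2))*(-4 - 1/(-2 - 5)) = -4*(-4 - 1/(-7)) = -4*(-4 - 1*(-⅐)) = -4*(-4 + ⅐) = -4*(-27/7) = 108/7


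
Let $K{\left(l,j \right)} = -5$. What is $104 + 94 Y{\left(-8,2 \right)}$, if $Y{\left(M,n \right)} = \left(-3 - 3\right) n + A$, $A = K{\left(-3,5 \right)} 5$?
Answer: $-3374$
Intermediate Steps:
$A = -25$ ($A = \left(-5\right) 5 = -25$)
$Y{\left(M,n \right)} = -25 - 6 n$ ($Y{\left(M,n \right)} = \left(-3 - 3\right) n - 25 = - 6 n - 25 = -25 - 6 n$)
$104 + 94 Y{\left(-8,2 \right)} = 104 + 94 \left(-25 - 12\right) = 104 + 94 \left(-37\right) = 104 - 3478 = -3374$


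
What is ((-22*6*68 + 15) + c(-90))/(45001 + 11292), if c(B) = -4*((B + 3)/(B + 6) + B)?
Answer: -60236/394051 ≈ -0.15286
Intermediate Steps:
c(B) = -4*B - 4*(3 + B)/(6 + B) (c(B) = -4*((3 + B)/(6 + B) + B) = -4*(B + (3 + B)/(6 + B)) = -4*B - 4*(3 + B)/(6 + B))
((-22*6*68 + 15) + c(-90))/(45001 + 11292) = ((-22*6*68 + 15) + 4*(-3 - 1*(-90)**2 - 7*(-90))/(6 - 90))/(45001 + 11292) = ((-132*68 + 15) + 4*(-3 - 1*8100 + 630)/(-84))/56293 = ((-8976 + 15) + 4*(-1/84)*(-3 - 8100 + 630))*(1/56293) = (-8961 + 4*(-1/84)*(-7473))*(1/56293) = (-8961 + 2491/7)*(1/56293) = -60236/7*1/56293 = -60236/394051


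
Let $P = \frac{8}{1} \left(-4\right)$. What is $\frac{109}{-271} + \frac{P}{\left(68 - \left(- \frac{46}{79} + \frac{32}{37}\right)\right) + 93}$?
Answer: $- \frac{76553949}{127309567} \approx -0.60132$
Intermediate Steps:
$P = -32$ ($P = 8 \cdot 1 \left(-4\right) = 8 \left(-4\right) = -32$)
$\frac{109}{-271} + \frac{P}{\left(68 - \left(- \frac{46}{79} + \frac{32}{37}\right)\right) + 93} = \frac{109}{-271} - \frac{32}{\left(68 - \left(- \frac{46}{79} + \frac{32}{37}\right)\right) + 93} = 109 \left(- \frac{1}{271}\right) - \frac{32}{\left(68 - \frac{826}{2923}\right) + 93} = - \frac{109}{271} - \frac{32}{\left(68 + \left(- \frac{32}{37} + \frac{46}{79}\right)\right) + 93} = - \frac{109}{271} - \frac{32}{\left(68 - \frac{826}{2923}\right) + 93} = - \frac{109}{271} - \frac{32}{\frac{197938}{2923} + 93} = - \frac{109}{271} - \frac{32}{\frac{469777}{2923}} = - \frac{109}{271} - \frac{93536}{469777} = - \frac{76553949}{127309567}$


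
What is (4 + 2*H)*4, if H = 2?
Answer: 32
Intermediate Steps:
(4 + 2*H)*4 = (4 + 2*2)*4 = (4 + 4)*4 = 8*4 = 32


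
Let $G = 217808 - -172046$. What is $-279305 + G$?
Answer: $110549$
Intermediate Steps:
$G = 389854$ ($G = 217808 + 172046 = 389854$)
$-279305 + G = -279305 + 389854 = 110549$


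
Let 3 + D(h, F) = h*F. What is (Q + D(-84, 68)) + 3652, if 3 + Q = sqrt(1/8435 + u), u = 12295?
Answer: -2066 + sqrt(874779729810)/8435 ≈ -1955.1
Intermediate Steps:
D(h, F) = -3 + F*h (D(h, F) = -3 + h*F = -3 + F*h)
Q = -3 + sqrt(874779729810)/8435 (Q = -3 + sqrt(1/8435 + 12295) = -3 + sqrt(103708326/8435) = -3 + sqrt(874779729810)/8435 ≈ 107.88)
(Q + D(-84, 68)) + 3652 = ((-3 + sqrt(874779729810)/8435) + (-3 + 68*(-84))) + 3652 = ((-3 + sqrt(874779729810)/8435) + (-3 - 5712)) + 3652 = ((-3 + sqrt(874779729810)/8435) - 5715) + 3652 = (-5718 + sqrt(874779729810)/8435) + 3652 = -2066 + sqrt(874779729810)/8435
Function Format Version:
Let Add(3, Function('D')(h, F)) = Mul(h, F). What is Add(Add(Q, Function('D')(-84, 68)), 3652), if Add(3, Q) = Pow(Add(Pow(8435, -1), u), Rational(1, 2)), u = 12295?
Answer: Add(-2066, Mul(Rational(1, 8435), Pow(874779729810, Rational(1, 2)))) ≈ -1955.1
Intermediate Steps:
Function('D')(h, F) = Add(-3, Mul(F, h)) (Function('D')(h, F) = Add(-3, Mul(h, F)) = Add(-3, Mul(F, h)))
Q = Add(-3, Mul(Rational(1, 8435), Pow(874779729810, Rational(1, 2)))) (Q = Add(-3, Pow(Add(Pow(8435, -1), 12295), Rational(1, 2))) = Add(-3, Pow(Add(Rational(1, 8435), 12295), Rational(1, 2))) = Add(-3, Pow(Rational(103708326, 8435), Rational(1, 2))) = Add(-3, Mul(Rational(1, 8435), Pow(874779729810, Rational(1, 2)))) ≈ 107.88)
Add(Add(Q, Function('D')(-84, 68)), 3652) = Add(Add(Add(-3, Mul(Rational(1, 8435), Pow(874779729810, Rational(1, 2)))), Add(-3, Mul(68, -84))), 3652) = Add(Add(Add(-3, Mul(Rational(1, 8435), Pow(874779729810, Rational(1, 2)))), Add(-3, -5712)), 3652) = Add(Add(Add(-3, Mul(Rational(1, 8435), Pow(874779729810, Rational(1, 2)))), -5715), 3652) = Add(Add(-5718, Mul(Rational(1, 8435), Pow(874779729810, Rational(1, 2)))), 3652) = Add(-2066, Mul(Rational(1, 8435), Pow(874779729810, Rational(1, 2))))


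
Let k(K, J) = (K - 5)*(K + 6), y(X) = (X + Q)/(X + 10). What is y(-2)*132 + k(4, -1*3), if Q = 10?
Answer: 122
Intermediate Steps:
y(X) = 1 (y(X) = (X + 10)/(X + 10) = (10 + X)/(10 + X) = 1)
k(K, J) = (-5 + K)*(6 + K)
y(-2)*132 + k(4, -1*3) = 1*132 + (-30 + 4 + 4**2) = 132 + (-30 + 4 + 16) = 132 - 10 = 122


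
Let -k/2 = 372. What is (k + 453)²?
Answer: 84681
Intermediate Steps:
k = -744 (k = -2*372 = -744)
(k + 453)² = (-744 + 453)² = (-291)² = 84681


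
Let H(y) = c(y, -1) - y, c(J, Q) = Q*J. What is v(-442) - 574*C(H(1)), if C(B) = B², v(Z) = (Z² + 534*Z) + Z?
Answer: -43402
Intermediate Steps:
c(J, Q) = J*Q
H(y) = -2*y (H(y) = y*(-1) - y = -y - y = -2*y)
v(Z) = Z² + 535*Z
v(-442) - 574*C(H(1)) = -442*(535 - 442) - 574*(-2*1)² = -442*93 - 574*(-2)² = -41106 - 574*4 = -41106 - 2296 = -43402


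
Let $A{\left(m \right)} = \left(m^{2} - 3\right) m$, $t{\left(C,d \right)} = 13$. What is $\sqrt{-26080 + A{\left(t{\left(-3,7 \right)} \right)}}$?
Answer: $3 i \sqrt{2658} \approx 154.67 i$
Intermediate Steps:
$A{\left(m \right)} = m \left(-3 + m^{2}\right)$ ($A{\left(m \right)} = \left(-3 + m^{2}\right) m = m \left(-3 + m^{2}\right)$)
$\sqrt{-26080 + A{\left(t{\left(-3,7 \right)} \right)}} = \sqrt{-26080 + 13 \left(-3 + 13^{2}\right)} = \sqrt{-26080 + 13 \left(-3 + 169\right)} = \sqrt{-26080 + 13 \cdot 166} = \sqrt{-26080 + 2158} = \sqrt{-23922} = 3 i \sqrt{2658}$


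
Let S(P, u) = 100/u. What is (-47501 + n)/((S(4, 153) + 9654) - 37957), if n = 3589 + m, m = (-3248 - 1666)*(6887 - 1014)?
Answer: 4422286602/4330259 ≈ 1021.3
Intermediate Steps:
m = -28859922 (m = -4914*5873 = -28859922)
n = -28856333 (n = 3589 - 28859922 = -28856333)
(-47501 + n)/((S(4, 153) + 9654) - 37957) = (-47501 - 28856333)/((100/153 + 9654) - 37957) = -28903834/((100*(1/153) + 9654) - 37957) = -28903834/((100/153 + 9654) - 37957) = -28903834/(1477162/153 - 37957) = -28903834/(-4330259/153) = -28903834*(-153/4330259) = 4422286602/4330259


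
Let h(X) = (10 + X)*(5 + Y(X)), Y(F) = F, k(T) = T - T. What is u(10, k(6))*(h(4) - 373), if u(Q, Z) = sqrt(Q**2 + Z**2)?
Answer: -2470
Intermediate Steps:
k(T) = 0
h(X) = (5 + X)*(10 + X) (h(X) = (10 + X)*(5 + X) = (5 + X)*(10 + X))
u(10, k(6))*(h(4) - 373) = sqrt(10**2 + 0**2)*((50 + 4**2 + 15*4) - 373) = sqrt(100 + 0)*((50 + 16 + 60) - 373) = sqrt(100)*(126 - 373) = 10*(-247) = -2470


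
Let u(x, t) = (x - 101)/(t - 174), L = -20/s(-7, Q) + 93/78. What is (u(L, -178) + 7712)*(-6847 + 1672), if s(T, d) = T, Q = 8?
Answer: -2556859927275/64064 ≈ -3.9911e+7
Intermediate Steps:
L = 737/182 (L = -20/(-7) + 93/78 = -20*(-⅐) + 93*(1/78) = 20/7 + 31/26 = 737/182 ≈ 4.0495)
u(x, t) = (-101 + x)/(-174 + t)
(u(L, -178) + 7712)*(-6847 + 1672) = ((-101 + 737/182)/(-174 - 178) + 7712)*(-6847 + 1672) = (-17645/182/(-352) + 7712)*(-5175) = (-1/352*(-17645/182) + 7712)*(-5175) = (17645/64064 + 7712)*(-5175) = (494079213/64064)*(-5175) = -2556859927275/64064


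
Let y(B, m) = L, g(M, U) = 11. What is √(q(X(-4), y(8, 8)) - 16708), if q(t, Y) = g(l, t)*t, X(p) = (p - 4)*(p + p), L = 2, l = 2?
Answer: 2*I*√4001 ≈ 126.51*I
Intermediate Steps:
y(B, m) = 2
X(p) = 2*p*(-4 + p) (X(p) = (-4 + p)*(2*p) = 2*p*(-4 + p))
q(t, Y) = 11*t
√(q(X(-4), y(8, 8)) - 16708) = √(11*(2*(-4)*(-4 - 4)) - 16708) = √(11*(2*(-4)*(-8)) - 16708) = √(11*64 - 16708) = √(704 - 16708) = √(-16004) = 2*I*√4001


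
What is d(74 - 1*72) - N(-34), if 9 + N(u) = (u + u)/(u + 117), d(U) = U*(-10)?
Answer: -845/83 ≈ -10.181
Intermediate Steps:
d(U) = -10*U
N(u) = -9 + 2*u/(117 + u) (N(u) = -9 + (u + u)/(u + 117) = -9 + (2*u)/(117 + u) = -9 + 2*u/(117 + u))
d(74 - 1*72) - N(-34) = -10*(74 - 1*72) - (-1053 - 7*(-34))/(117 - 34) = -10*(74 - 72) - (-1053 + 238)/83 = -10*2 - (-815)/83 = -20 - 1*(-815/83) = -20 + 815/83 = -845/83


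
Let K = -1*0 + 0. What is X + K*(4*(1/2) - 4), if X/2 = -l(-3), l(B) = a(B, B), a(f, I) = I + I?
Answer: 12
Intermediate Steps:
a(f, I) = 2*I
l(B) = 2*B
K = 0 (K = 0 + 0 = 0)
X = 12 (X = 2*(-2*(-3)) = 2*(-1*(-6)) = 2*6 = 12)
X + K*(4*(1/2) - 4) = 12 + 0*(4*(1/2) - 4) = 12 + 0*(4*(1*(½)) - 4) = 12 + 0*(4*(½) - 4) = 12 + 0*(2 - 4) = 12 + 0*(-2) = 12 + 0 = 12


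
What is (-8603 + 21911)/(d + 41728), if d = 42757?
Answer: 13308/84485 ≈ 0.15752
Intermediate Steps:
(-8603 + 21911)/(d + 41728) = (-8603 + 21911)/(42757 + 41728) = 13308/84485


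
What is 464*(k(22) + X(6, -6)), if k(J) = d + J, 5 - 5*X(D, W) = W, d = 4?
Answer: 65424/5 ≈ 13085.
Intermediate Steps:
X(D, W) = 1 - W/5
k(J) = 4 + J
464*(k(22) + X(6, -6)) = 464*((4 + 22) + (1 - ⅕*(-6))) = 464*(26 + (1 + 6/5)) = 464*(26 + 11/5) = 464*(141/5) = 65424/5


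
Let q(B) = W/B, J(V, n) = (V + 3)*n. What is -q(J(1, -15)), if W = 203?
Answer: 203/60 ≈ 3.3833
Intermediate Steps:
J(V, n) = n*(3 + V) (J(V, n) = (3 + V)*n = n*(3 + V))
q(B) = 203/B
-q(J(1, -15)) = -203/((-15*(3 + 1))) = -203/((-15*4)) = -203/(-60) = -203*(-1)/60 = -1*(-203/60) = 203/60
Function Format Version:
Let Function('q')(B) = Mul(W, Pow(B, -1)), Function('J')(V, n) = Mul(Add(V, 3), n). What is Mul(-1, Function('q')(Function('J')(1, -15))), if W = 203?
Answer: Rational(203, 60) ≈ 3.3833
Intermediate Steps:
Function('J')(V, n) = Mul(n, Add(3, V)) (Function('J')(V, n) = Mul(Add(3, V), n) = Mul(n, Add(3, V)))
Function('q')(B) = Mul(203, Pow(B, -1))
Mul(-1, Function('q')(Function('J')(1, -15))) = Mul(-1, Mul(203, Pow(Mul(-15, Add(3, 1)), -1))) = Mul(-1, Mul(203, Pow(Mul(-15, 4), -1))) = Mul(-1, Mul(203, Pow(-60, -1))) = Mul(-1, Mul(203, Rational(-1, 60))) = Mul(-1, Rational(-203, 60)) = Rational(203, 60)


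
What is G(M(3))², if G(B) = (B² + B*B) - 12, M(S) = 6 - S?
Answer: 36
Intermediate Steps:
G(B) = -12 + 2*B² (G(B) = (B² + B²) - 12 = 2*B² - 12 = -12 + 2*B²)
G(M(3))² = (-12 + 2*(6 - 1*3)²)² = (-12 + 2*(6 - 3)²)² = (-12 + 2*3²)² = (-12 + 2*9)² = (-12 + 18)² = 6² = 36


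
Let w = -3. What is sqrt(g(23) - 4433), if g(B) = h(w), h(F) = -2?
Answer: I*sqrt(4435) ≈ 66.596*I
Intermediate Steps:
g(B) = -2
sqrt(g(23) - 4433) = sqrt(-2 - 4433) = sqrt(-4435) = I*sqrt(4435)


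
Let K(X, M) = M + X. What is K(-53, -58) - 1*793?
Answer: -904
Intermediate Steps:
K(-53, -58) - 1*793 = (-58 - 53) - 1*793 = -111 - 793 = -904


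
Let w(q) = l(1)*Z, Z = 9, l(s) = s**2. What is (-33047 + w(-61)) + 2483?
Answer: -30555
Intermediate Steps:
w(q) = 9 (w(q) = 1**2*9 = 1*9 = 9)
(-33047 + w(-61)) + 2483 = (-33047 + 9) + 2483 = -33038 + 2483 = -30555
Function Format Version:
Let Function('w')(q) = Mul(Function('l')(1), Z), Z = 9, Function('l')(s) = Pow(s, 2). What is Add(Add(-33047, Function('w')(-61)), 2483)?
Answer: -30555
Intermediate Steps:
Function('w')(q) = 9 (Function('w')(q) = Mul(Pow(1, 2), 9) = Mul(1, 9) = 9)
Add(Add(-33047, Function('w')(-61)), 2483) = Add(Add(-33047, 9), 2483) = Add(-33038, 2483) = -30555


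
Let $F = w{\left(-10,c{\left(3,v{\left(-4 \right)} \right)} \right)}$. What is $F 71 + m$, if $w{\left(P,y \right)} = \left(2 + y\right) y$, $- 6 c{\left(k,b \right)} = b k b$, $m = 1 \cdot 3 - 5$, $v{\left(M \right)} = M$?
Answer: $3406$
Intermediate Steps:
$m = -2$ ($m = 3 - 5 = -2$)
$c{\left(k,b \right)} = - \frac{k b^{2}}{6}$ ($c{\left(k,b \right)} = - \frac{b k b}{6} = - \frac{k b^{2}}{6}$)
$w{\left(P,y \right)} = y \left(2 + y\right)$
$F = 48$ ($F = \left(- \frac{1}{6}\right) 3 \left(-4\right)^{2} \left(2 - \frac{\left(-4\right)^{2}}{2}\right) = \left(- \frac{1}{6}\right) 3 \cdot 16 \left(2 - \frac{1}{2} \cdot 16\right) = - 8 \left(2 - 8\right) = \left(-8\right) \left(-6\right) = 48$)
$F 71 + m = 48 \cdot 71 - 2 = 3408 - 2 = 3406$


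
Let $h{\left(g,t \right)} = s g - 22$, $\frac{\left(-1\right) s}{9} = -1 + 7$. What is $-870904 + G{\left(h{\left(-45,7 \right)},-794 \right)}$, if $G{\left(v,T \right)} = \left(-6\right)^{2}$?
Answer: $-870868$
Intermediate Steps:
$s = -54$ ($s = - 9 \left(-1 + 7\right) = \left(-9\right) 6 = -54$)
$h{\left(g,t \right)} = -22 - 54 g$ ($h{\left(g,t \right)} = - 54 g - 22 = -22 - 54 g$)
$G{\left(v,T \right)} = 36$
$-870904 + G{\left(h{\left(-45,7 \right)},-794 \right)} = -870904 + 36 = -870868$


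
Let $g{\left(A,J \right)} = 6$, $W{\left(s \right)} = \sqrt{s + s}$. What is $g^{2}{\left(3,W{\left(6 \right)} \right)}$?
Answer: $36$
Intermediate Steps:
$W{\left(s \right)} = \sqrt{2} \sqrt{s}$ ($W{\left(s \right)} = \sqrt{2 s} = \sqrt{2} \sqrt{s}$)
$g^{2}{\left(3,W{\left(6 \right)} \right)} = 6^{2} = 36$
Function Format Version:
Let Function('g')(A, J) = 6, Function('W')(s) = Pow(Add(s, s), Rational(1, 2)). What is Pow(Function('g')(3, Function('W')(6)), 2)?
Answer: 36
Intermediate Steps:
Function('W')(s) = Mul(Pow(2, Rational(1, 2)), Pow(s, Rational(1, 2))) (Function('W')(s) = Pow(Mul(2, s), Rational(1, 2)) = Mul(Pow(2, Rational(1, 2)), Pow(s, Rational(1, 2))))
Pow(Function('g')(3, Function('W')(6)), 2) = Pow(6, 2) = 36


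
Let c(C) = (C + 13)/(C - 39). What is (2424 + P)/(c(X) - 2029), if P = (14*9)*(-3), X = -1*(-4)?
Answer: -35805/35516 ≈ -1.0081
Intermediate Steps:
X = 4
P = -378 (P = 126*(-3) = -378)
c(C) = (13 + C)/(-39 + C)
(2424 + P)/(c(X) - 2029) = (2424 - 378)/((13 + 4)/(-39 + 4) - 2029) = 2046/(17/(-35) - 2029) = 2046/(-1/35*17 - 2029) = 2046/(-17/35 - 2029) = 2046/(-71032/35) = 2046*(-35/71032) = -35805/35516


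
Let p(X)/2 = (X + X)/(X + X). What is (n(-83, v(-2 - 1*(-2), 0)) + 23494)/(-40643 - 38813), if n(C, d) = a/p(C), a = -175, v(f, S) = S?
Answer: -3601/12224 ≈ -0.29458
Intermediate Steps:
p(X) = 2 (p(X) = 2*((X + X)/(X + X)) = 2*((2*X)/((2*X))) = 2*((2*X)*(1/(2*X))) = 2*1 = 2)
n(C, d) = -175/2
(n(-83, v(-2 - 1*(-2), 0)) + 23494)/(-40643 - 38813) = (-175/2 + 23494)/(-40643 - 38813) = (46813/2)/(-79456) = (46813/2)*(-1/79456) = -3601/12224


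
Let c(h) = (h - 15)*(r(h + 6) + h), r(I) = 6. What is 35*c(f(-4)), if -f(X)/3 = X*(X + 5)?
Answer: -1890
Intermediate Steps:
f(X) = -3*X*(5 + X) (f(X) = -3*X*(X + 5) = -3*X*(5 + X))
c(h) = (-15 + h)*(6 + h) (c(h) = (h - 15)*(6 + h) = (-15 + h)*(6 + h))
35*c(f(-4)) = 35*(-90 + (-3*(-4)*(5 - 4))² - (-27)*(-4)*(5 - 4)) = 35*(-90 + (-3*(-4)*1)² - (-27)*(-4)) = 35*(-90 + 12² - 9*12) = 35*(-90 + 144 - 108) = 35*(-54) = -1890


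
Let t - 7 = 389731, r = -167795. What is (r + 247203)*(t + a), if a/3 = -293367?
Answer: -38938745104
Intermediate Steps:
t = 389738 (t = 7 + 389731 = 389738)
a = -880101 (a = 3*(-293367) = -880101)
(r + 247203)*(t + a) = (-167795 + 247203)*(389738 - 880101) = 79408*(-490363) = -38938745104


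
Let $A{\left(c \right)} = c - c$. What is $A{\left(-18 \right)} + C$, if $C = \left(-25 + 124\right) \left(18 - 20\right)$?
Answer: $-198$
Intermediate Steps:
$A{\left(c \right)} = 0$
$C = -198$ ($C = 99 \left(-2\right) = -198$)
$A{\left(-18 \right)} + C = 0 - 198 = -198$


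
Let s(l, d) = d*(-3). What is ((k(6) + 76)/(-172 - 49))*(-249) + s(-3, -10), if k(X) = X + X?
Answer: 28542/221 ≈ 129.15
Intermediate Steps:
k(X) = 2*X
s(l, d) = -3*d
((k(6) + 76)/(-172 - 49))*(-249) + s(-3, -10) = ((2*6 + 76)/(-172 - 49))*(-249) - 3*(-10) = ((12 + 76)/(-221))*(-249) + 30 = (88*(-1/221))*(-249) + 30 = -88/221*(-249) + 30 = 21912/221 + 30 = 28542/221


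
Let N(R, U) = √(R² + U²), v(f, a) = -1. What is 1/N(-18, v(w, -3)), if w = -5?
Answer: √13/65 ≈ 0.055470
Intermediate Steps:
1/N(-18, v(w, -3)) = 1/(√((-18)² + (-1)²)) = 1/(√(324 + 1)) = 1/(√325) = 1/(5*√13) = √13/65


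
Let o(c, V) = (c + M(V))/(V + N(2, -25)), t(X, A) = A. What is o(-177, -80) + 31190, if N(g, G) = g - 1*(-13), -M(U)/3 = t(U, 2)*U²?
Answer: 2065927/65 ≈ 31784.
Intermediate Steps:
M(U) = -6*U²
N(g, G) = 13 + g (N(g, G) = g + 13 = 13 + g)
o(c, V) = (c - 6*V²)/(15 + V) (o(c, V) = (c - 6*V²)/(V + (13 + 2)) = (c - 6*V²)/(V + 15) = (c - 6*V²)/(15 + V))
o(-177, -80) + 31190 = (-177 - 6*(-80)²)/(15 - 80) + 31190 = (-177 - 6*6400)/(-65) + 31190 = -(-177 - 38400)/65 + 31190 = -1/65*(-38577) + 31190 = 38577/65 + 31190 = 2065927/65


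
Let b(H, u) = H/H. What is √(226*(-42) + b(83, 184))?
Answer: I*√9491 ≈ 97.422*I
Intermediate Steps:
b(H, u) = 1
√(226*(-42) + b(83, 184)) = √(226*(-42) + 1) = √(-9492 + 1) = √(-9491) = I*√9491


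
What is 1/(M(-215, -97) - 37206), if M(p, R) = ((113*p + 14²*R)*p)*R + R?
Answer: -1/903204788 ≈ -1.1072e-9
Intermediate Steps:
M(p, R) = R + R*p*(113*p + 196*R) (M(p, R) = ((113*p + 196*R)*p)*R + R = (p*(113*p + 196*R))*R + R = R*p*(113*p + 196*R) + R = R + R*p*(113*p + 196*R))
1/(M(-215, -97) - 37206) = 1/(-97*(1 + 113*(-215)² + 196*(-97)*(-215)) - 37206) = 1/(-97*(1 + 113*46225 + 4087580) - 37206) = 1/(-97*(1 + 5223425 + 4087580) - 37206) = 1/(-97*9311006 - 37206) = 1/(-903167582 - 37206) = 1/(-903204788) = -1/903204788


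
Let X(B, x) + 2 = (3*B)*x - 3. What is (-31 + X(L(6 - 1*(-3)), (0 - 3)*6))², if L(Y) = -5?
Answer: 54756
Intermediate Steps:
X(B, x) = -5 + 3*B*x (X(B, x) = -2 + ((3*B)*x - 3) = -2 + (3*B*x - 3) = -2 + (-3 + 3*B*x) = -5 + 3*B*x)
(-31 + X(L(6 - 1*(-3)), (0 - 3)*6))² = (-31 + (-5 + 3*(-5)*((0 - 3)*6)))² = (-31 + (-5 + 3*(-5)*(-3*6)))² = (-31 + (-5 + 3*(-5)*(-18)))² = (-31 + (-5 + 270))² = (-31 + 265)² = 234² = 54756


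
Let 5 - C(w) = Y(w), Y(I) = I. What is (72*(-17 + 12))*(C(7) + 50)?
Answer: -17280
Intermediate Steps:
C(w) = 5 - w
(72*(-17 + 12))*(C(7) + 50) = (72*(-17 + 12))*((5 - 1*7) + 50) = (72*(-5))*((5 - 7) + 50) = -360*(-2 + 50) = -360*48 = -17280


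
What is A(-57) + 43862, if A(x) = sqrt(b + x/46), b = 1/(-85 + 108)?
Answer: 43862 + I*sqrt(2530)/46 ≈ 43862.0 + 1.0935*I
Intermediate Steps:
b = 1/23 ≈ 0.043478
A(x) = sqrt(1/23 + x/46)
A(-57) + 43862 = sqrt(92 + 46*(-57))/46 + 43862 = sqrt(92 - 2622)/46 + 43862 = sqrt(-2530)/46 + 43862 = (I*sqrt(2530))/46 + 43862 = I*sqrt(2530)/46 + 43862 = 43862 + I*sqrt(2530)/46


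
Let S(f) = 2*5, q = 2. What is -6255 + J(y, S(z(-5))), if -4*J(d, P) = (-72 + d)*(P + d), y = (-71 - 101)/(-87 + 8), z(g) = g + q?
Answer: -37710857/6241 ≈ -6042.4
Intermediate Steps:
z(g) = 2 + g (z(g) = g + 2 = 2 + g)
y = 172/79 (y = -172/(-79) = -172*(-1/79) = 172/79 ≈ 2.1772)
S(f) = 10
J(d, P) = -(-72 + d)*(P + d)/4
-6255 + J(y, S(z(-5))) = -6255 + (18*10 + 18*(172/79) - (172/79)**2/4 - 1/4*10*172/79) = -6255 + (180 + 3096/79 - 1/4*29584/6241 - 430/79) = -6255 + (180 + 3096/79 - 7396/6241 - 430/79) = -6255 + 1326598/6241 = -37710857/6241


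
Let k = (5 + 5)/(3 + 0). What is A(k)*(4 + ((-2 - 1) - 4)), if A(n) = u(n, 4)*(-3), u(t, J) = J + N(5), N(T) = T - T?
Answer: 36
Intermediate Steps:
N(T) = 0
u(t, J) = J (u(t, J) = J + 0 = J)
k = 10/3 ≈ 3.3333
A(n) = -12 (A(n) = 4*(-3) = -12)
A(k)*(4 + ((-2 - 1) - 4)) = -12*(4 + ((-2 - 1) - 4)) = -12*(4 + (-3 - 4)) = -12*(4 - 7) = -12*(-3) = 36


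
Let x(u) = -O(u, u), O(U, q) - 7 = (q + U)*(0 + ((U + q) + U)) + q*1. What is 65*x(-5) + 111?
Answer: -9769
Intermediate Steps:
O(U, q) = 7 + q + (U + q)*(q + 2*U) (O(U, q) = 7 + ((q + U)*(0 + ((U + q) + U)) + q*1) = 7 + ((U + q)*(0 + (q + 2*U)) + q) = 7 + ((U + q)*(q + 2*U) + q) = 7 + (q + (U + q)*(q + 2*U)) = 7 + q + (U + q)*(q + 2*U))
x(u) = -7 - u - 6*u² (x(u) = -(7 + u + u² + 2*u² + 3*u*u) = -(7 + u + u² + 2*u² + 3*u²) = -(7 + u + 6*u²) = -7 - u - 6*u²)
65*x(-5) + 111 = 65*(-7 - 1*(-5) - 6*(-5)²) + 111 = 65*(-7 + 5 - 6*25) + 111 = 65*(-7 + 5 - 150) + 111 = 65*(-152) + 111 = -9880 + 111 = -9769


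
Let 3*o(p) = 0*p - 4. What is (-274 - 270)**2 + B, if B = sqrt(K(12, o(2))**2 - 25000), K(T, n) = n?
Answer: 295936 + 2*I*sqrt(56246)/3 ≈ 2.9594e+5 + 158.11*I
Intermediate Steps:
o(p) = -4/3 (o(p) = (0*p - 4)/3 = (0 - 4)/3 = (1/3)*(-4) = -4/3)
B = 2*I*sqrt(56246)/3 (B = sqrt((-4/3)**2 - 25000) = sqrt(16/9 - 25000) = sqrt(-224984/9) = 2*I*sqrt(56246)/3 ≈ 158.11*I)
(-274 - 270)**2 + B = (-274 - 270)**2 + 2*I*sqrt(56246)/3 = (-544)**2 + 2*I*sqrt(56246)/3 = 295936 + 2*I*sqrt(56246)/3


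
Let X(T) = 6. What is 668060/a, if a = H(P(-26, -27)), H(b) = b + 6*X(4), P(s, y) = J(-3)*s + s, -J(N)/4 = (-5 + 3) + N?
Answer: -66806/51 ≈ -1309.9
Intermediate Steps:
J(N) = 8 - 4*N (J(N) = -4*((-5 + 3) + N) = -4*(-2 + N) = 8 - 4*N)
P(s, y) = 21*s (P(s, y) = (8 - 4*(-3))*s + s = (8 + 12)*s + s = 20*s + s = 21*s)
H(b) = 36 + b (H(b) = b + 6*6 = b + 36 = 36 + b)
a = -510 (a = 36 + 21*(-26) = 36 - 546 = -510)
668060/a = 668060/(-510) = 668060*(-1/510) = -66806/51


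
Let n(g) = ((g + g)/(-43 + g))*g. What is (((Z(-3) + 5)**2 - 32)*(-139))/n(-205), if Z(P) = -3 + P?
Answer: -534316/42025 ≈ -12.714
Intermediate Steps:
n(g) = 2*g**2/(-43 + g) (n(g) = ((2*g)/(-43 + g))*g = (2*g/(-43 + g))*g = 2*g**2/(-43 + g))
(((Z(-3) + 5)**2 - 32)*(-139))/n(-205) = ((((-3 - 3) + 5)**2 - 32)*(-139))/((2*(-205)**2/(-43 - 205))) = (((-6 + 5)**2 - 32)*(-139))/((2*42025/(-248))) = (((-1)**2 - 32)*(-139))/((2*42025*(-1/248))) = ((1 - 32)*(-139))/(-42025/124) = -31*(-139)*(-124/42025) = 4309*(-124/42025) = -534316/42025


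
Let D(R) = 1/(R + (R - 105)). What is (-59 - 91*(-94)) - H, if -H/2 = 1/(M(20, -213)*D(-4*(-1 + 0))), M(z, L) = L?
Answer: 1809629/213 ≈ 8495.9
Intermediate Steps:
D(R) = 1/(-105 + 2*R) (D(R) = 1/(R + (-105 + R)) = 1/(-105 + 2*R))
H = -194/213 (H = -2/((-213)*(1/(-105 + 2*(-4*(-1 + 0))))) = -(-2)/(213*(1/(-105 + 2*(-4*(-1))))) = -(-2)/(213*(1/(-105 + 2*4))) = -(-2)/(213*(1/(-105 + 8))) = -(-2)/(213*(1/(-97))) = -(-2)/(213*(-1/97)) = -(-2)*(-97)/213 = -2*97/213 = -194/213 ≈ -0.91080)
(-59 - 91*(-94)) - H = (-59 - 91*(-94)) - 1*(-194/213) = (-59 + 8554) + 194/213 = 8495 + 194/213 = 1809629/213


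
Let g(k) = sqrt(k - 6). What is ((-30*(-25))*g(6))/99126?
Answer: 0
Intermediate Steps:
g(k) = sqrt(-6 + k)
((-30*(-25))*g(6))/99126 = ((-30*(-25))*sqrt(-6 + 6))/99126 = (750*sqrt(0))*(1/99126) = (750*0)*(1/99126) = 0*(1/99126) = 0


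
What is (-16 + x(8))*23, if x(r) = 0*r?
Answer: -368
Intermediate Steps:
x(r) = 0
(-16 + x(8))*23 = (-16 + 0)*23 = -16*23 = -368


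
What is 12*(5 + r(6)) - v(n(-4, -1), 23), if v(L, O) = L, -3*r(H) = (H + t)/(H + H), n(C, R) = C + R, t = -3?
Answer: 64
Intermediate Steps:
r(H) = -(-3 + H)/(6*H) (r(H) = -(H - 3)/(3*(H + H)) = -(-3 + H)/(3*(2*H)) = -(-3 + H)*1/(2*H)/3 = -(-3 + H)/(6*H))
12*(5 + r(6)) - v(n(-4, -1), 23) = 12*(5 + (⅙)*(3 - 1*6)/6) - (-4 - 1) = 12*(5 + (⅙)*(⅙)*(3 - 6)) - 1*(-5) = 12*(5 + (⅙)*(⅙)*(-3)) + 5 = 12*(5 - 1/12) + 5 = 12*(59/12) + 5 = 59 + 5 = 64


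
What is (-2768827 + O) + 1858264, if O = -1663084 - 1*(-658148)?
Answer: -1915499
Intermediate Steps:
O = -1004936 (O = -1663084 + 658148 = -1004936)
(-2768827 + O) + 1858264 = (-2768827 - 1004936) + 1858264 = -3773763 + 1858264 = -1915499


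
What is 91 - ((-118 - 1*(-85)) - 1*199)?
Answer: 323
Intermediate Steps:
91 - ((-118 - 1*(-85)) - 1*199) = 91 - ((-118 + 85) - 199) = 91 - (-33 - 199) = 91 - 1*(-232) = 91 + 232 = 323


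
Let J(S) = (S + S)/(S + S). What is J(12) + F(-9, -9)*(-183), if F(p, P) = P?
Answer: 1648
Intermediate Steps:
J(S) = 1 (J(S) = (2*S)/((2*S)) = (2*S)*(1/(2*S)) = 1)
J(12) + F(-9, -9)*(-183) = 1 - 9*(-183) = 1 + 1647 = 1648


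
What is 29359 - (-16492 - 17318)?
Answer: 63169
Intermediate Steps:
29359 - (-16492 - 17318) = 29359 - 1*(-33810) = 29359 + 33810 = 63169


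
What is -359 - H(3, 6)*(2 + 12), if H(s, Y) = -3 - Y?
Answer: -233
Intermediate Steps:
-359 - H(3, 6)*(2 + 12) = -359 - (-3 - 1*6)*(2 + 12) = -359 - (-3 - 6)*14 = -359 - (-9)*14 = -359 - 1*(-126) = -359 + 126 = -233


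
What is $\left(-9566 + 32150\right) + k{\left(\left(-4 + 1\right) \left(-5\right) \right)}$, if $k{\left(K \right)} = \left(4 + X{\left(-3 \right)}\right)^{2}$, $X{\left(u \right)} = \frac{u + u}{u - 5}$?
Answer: $\frac{361705}{16} \approx 22607.0$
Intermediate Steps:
$X{\left(u \right)} = \frac{2 u}{-5 + u}$
$k{\left(K \right)} = \frac{361}{16}$ ($k{\left(K \right)} = \left(4 + 2 \left(-3\right) \frac{1}{-5 - 3}\right)^{2} = \left(4 + 2 \left(-3\right) \frac{1}{-8}\right)^{2} = \left(4 + 2 \left(-3\right) \left(- \frac{1}{8}\right)\right)^{2} = \left(4 + \frac{3}{4}\right)^{2} = \left(\frac{19}{4}\right)^{2} = \frac{361}{16}$)
$\left(-9566 + 32150\right) + k{\left(\left(-4 + 1\right) \left(-5\right) \right)} = \left(-9566 + 32150\right) + \frac{361}{16} = 22584 + \frac{361}{16} = \frac{361705}{16}$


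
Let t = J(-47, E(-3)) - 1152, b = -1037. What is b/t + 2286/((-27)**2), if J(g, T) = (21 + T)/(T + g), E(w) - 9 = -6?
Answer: 1381393/342306 ≈ 4.0356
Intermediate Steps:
E(w) = 3 (E(w) = 9 - 6 = 3)
J(g, T) = (21 + T)/(T + g)
t = -12678/11 (t = (21 + 3)/(3 - 47) - 1152 = 24/(-44) - 1152 = -1/44*24 - 1152 = -6/11 - 1152 = -12678/11 ≈ -1152.5)
b/t + 2286/((-27)**2) = -1037/(-12678/11) + 2286/((-27)**2) = -1037*(-11/12678) + 2286/729 = 11407/12678 + 2286*(1/729) = 11407/12678 + 254/81 = 1381393/342306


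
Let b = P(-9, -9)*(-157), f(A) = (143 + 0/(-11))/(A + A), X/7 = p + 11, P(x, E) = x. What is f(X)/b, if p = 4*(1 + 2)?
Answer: 143/454986 ≈ 0.00031430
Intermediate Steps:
p = 12 (p = 4*3 = 12)
X = 161 (X = 7*(12 + 11) = 7*23 = 161)
f(A) = 143/(2*A) (f(A) = (143 + 0*(-1/11))/((2*A)) = (143 + 0)*(1/(2*A)) = 143*(1/(2*A)) = 143/(2*A))
b = 1413 (b = -9*(-157) = 1413)
f(X)/b = ((143/2)/161)/1413 = ((143/2)*(1/161))*(1/1413) = (143/322)*(1/1413) = 143/454986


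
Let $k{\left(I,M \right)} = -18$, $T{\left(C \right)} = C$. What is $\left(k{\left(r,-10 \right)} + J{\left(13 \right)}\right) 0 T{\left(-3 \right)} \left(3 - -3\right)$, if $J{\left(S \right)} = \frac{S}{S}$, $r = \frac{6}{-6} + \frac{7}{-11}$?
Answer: $0$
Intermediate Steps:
$r = - \frac{18}{11}$ ($r = 6 \left(- \frac{1}{6}\right) + 7 \left(- \frac{1}{11}\right) = -1 - \frac{7}{11} = - \frac{18}{11} \approx -1.6364$)
$J{\left(S \right)} = 1$
$\left(k{\left(r,-10 \right)} + J{\left(13 \right)}\right) 0 T{\left(-3 \right)} \left(3 - -3\right) = \left(-18 + 1\right) 0 \left(-3\right) \left(3 - -3\right) = - 17 \cdot 0 \left(3 + 3\right) = - 17 \cdot 0 \cdot 6 = \left(-17\right) 0 = 0$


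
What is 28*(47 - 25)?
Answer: 616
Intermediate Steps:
28*(47 - 25) = 28*22 = 616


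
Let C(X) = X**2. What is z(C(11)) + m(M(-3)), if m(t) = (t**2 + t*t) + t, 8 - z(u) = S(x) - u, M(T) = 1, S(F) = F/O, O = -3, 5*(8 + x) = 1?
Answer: 647/5 ≈ 129.40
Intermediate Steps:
x = -39/5 (x = -8 + (1/5)*1 = -8 + 1/5 = -39/5 ≈ -7.8000)
S(F) = -F/3 (S(F) = F/(-3) = F*(-1/3) = -F/3)
z(u) = 27/5 + u (z(u) = 8 - (-1/3*(-39/5) - u) = 8 - (13/5 - u) = 8 + (-13/5 + u) = 27/5 + u)
m(t) = t + 2*t**2 (m(t) = (t**2 + t**2) + t = 2*t**2 + t = t + 2*t**2)
z(C(11)) + m(M(-3)) = (27/5 + 11**2) + 1*(1 + 2*1) = (27/5 + 121) + 1*(1 + 2) = 632/5 + 1*3 = 632/5 + 3 = 647/5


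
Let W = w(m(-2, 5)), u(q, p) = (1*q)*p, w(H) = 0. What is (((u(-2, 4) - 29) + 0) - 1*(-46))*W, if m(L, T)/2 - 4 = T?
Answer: 0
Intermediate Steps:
m(L, T) = 8 + 2*T
u(q, p) = p*q (u(q, p) = q*p = p*q)
W = 0
(((u(-2, 4) - 29) + 0) - 1*(-46))*W = (((4*(-2) - 29) + 0) - 1*(-46))*0 = (((-8 - 29) + 0) + 46)*0 = ((-37 + 0) + 46)*0 = (-37 + 46)*0 = 9*0 = 0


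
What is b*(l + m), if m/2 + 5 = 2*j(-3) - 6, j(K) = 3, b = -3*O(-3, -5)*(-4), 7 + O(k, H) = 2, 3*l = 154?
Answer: -2480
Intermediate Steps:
l = 154/3 (l = (⅓)*154 = 154/3 ≈ 51.333)
O(k, H) = -5 (O(k, H) = -7 + 2 = -5)
b = -60 (b = -3*(-5)*(-4) = 15*(-4) = -60)
m = -10 (m = -10 + 2*(2*3 - 6) = -10 + 2*(6 - 6) = -10 + 2*0 = -10 + 0 = -10)
b*(l + m) = -60*(154/3 - 10) = -60*124/3 = -2480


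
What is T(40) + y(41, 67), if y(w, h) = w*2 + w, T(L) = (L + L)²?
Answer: 6523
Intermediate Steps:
T(L) = 4*L² (T(L) = (2*L)² = 4*L²)
y(w, h) = 3*w (y(w, h) = 2*w + w = 3*w)
T(40) + y(41, 67) = 4*40² + 3*41 = 4*1600 + 123 = 6400 + 123 = 6523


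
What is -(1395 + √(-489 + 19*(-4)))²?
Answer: -(1395 + I*√565)² ≈ -1.9455e+6 - 66318.0*I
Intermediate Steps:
-(1395 + √(-489 + 19*(-4)))² = -(1395 + √(-489 - 76))² = -(1395 + √(-565))² = -(1395 + I*√565)²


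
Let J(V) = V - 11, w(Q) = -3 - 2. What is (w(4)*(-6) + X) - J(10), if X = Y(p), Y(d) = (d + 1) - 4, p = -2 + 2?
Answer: 28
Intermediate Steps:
w(Q) = -5
J(V) = -11 + V
p = 0
Y(d) = -3 + d (Y(d) = (1 + d) - 4 = -3 + d)
X = -3 (X = -3 + 0 = -3)
(w(4)*(-6) + X) - J(10) = (-5*(-6) - 3) - (-11 + 10) = (30 - 3) - 1*(-1) = 27 + 1 = 28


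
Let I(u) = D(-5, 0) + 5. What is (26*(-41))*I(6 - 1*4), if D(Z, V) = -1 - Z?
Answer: -9594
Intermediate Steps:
I(u) = 9 (I(u) = (-1 - 1*(-5)) + 5 = (-1 + 5) + 5 = 4 + 5 = 9)
(26*(-41))*I(6 - 1*4) = (26*(-41))*9 = -1066*9 = -9594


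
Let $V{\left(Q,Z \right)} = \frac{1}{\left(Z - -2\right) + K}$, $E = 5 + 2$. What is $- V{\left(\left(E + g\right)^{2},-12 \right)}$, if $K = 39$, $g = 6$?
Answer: $- \frac{1}{29} \approx -0.034483$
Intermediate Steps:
$E = 7$
$V{\left(Q,Z \right)} = \frac{1}{41 + Z}$ ($V{\left(Q,Z \right)} = \frac{1}{\left(Z - -2\right) + 39} = \frac{1}{\left(Z + 2\right) + 39} = \frac{1}{\left(2 + Z\right) + 39} = \frac{1}{41 + Z}$)
$- V{\left(\left(E + g\right)^{2},-12 \right)} = - \frac{1}{41 - 12} = - \frac{1}{29}$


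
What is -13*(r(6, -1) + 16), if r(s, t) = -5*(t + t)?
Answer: -338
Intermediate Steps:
r(s, t) = -10*t
-13*(r(6, -1) + 16) = -13*(-10*(-1) + 16) = -13*(10 + 16) = -13*26 = -338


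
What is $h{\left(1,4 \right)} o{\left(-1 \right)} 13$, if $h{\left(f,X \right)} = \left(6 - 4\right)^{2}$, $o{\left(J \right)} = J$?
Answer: $-52$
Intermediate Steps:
$h{\left(f,X \right)} = 4$ ($h{\left(f,X \right)} = 2^{2} = 4$)
$h{\left(1,4 \right)} o{\left(-1 \right)} 13 = 4 \left(-1\right) 13 = \left(-4\right) 13 = -52$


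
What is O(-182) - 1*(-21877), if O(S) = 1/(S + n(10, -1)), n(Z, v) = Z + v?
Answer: 3784720/173 ≈ 21877.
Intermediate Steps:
O(S) = 1/(9 + S) (O(S) = 1/(S + (10 - 1)) = 1/(S + 9) = 1/(9 + S))
O(-182) - 1*(-21877) = 1/(9 - 182) - 1*(-21877) = 1/(-173) + 21877 = -1/173 + 21877 = 3784720/173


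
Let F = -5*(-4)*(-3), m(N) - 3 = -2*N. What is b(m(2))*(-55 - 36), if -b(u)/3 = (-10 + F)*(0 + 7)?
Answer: -133770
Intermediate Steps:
m(N) = 3 - 2*N
F = -60 (F = 20*(-3) = -60)
b(u) = 1470 (b(u) = -3*(-10 - 60)*(0 + 7) = -(-210)*7 = -3*(-490) = 1470)
b(m(2))*(-55 - 36) = 1470*(-55 - 36) = 1470*(-91) = -133770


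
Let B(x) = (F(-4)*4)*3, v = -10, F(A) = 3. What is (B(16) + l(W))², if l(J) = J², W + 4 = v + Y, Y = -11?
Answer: 436921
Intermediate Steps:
W = -25 (W = -4 + (-10 - 11) = -4 - 21 = -25)
B(x) = 36 (B(x) = (3*4)*3 = 12*3 = 36)
(B(16) + l(W))² = (36 + (-25)²)² = (36 + 625)² = 661² = 436921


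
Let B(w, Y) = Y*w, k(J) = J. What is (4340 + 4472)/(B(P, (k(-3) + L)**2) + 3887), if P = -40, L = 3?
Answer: 8812/3887 ≈ 2.2670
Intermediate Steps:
(4340 + 4472)/(B(P, (k(-3) + L)**2) + 3887) = (4340 + 4472)/((-3 + 3)**2*(-40) + 3887) = 8812/(0**2*(-40) + 3887) = 8812/(0*(-40) + 3887) = 8812/(0 + 3887) = 8812/3887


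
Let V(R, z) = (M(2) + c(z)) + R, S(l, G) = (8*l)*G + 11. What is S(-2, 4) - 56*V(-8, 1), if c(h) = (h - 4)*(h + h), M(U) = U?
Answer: 619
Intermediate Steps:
c(h) = 2*h*(-4 + h) (c(h) = (-4 + h)*(2*h) = 2*h*(-4 + h))
S(l, G) = 11 + 8*G*l (S(l, G) = 8*G*l + 11 = 11 + 8*G*l)
V(R, z) = 2 + R + 2*z*(-4 + z) (V(R, z) = (2 + 2*z*(-4 + z)) + R = 2 + R + 2*z*(-4 + z))
S(-2, 4) - 56*V(-8, 1) = (11 + 8*4*(-2)) - 56*(2 - 8 + 2*1*(-4 + 1)) = (11 - 64) - 56*(2 - 8 + 2*1*(-3)) = -53 - 56*(2 - 8 - 6) = -53 - 56*(-12) = -53 + 672 = 619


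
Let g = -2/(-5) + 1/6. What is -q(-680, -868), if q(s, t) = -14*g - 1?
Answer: 134/15 ≈ 8.9333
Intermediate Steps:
g = 17/30 (g = -2*(-1/5) + 1*(1/6) = 2/5 + 1/6 = 17/30 ≈ 0.56667)
q(s, t) = -134/15 (q(s, t) = -14*17/30 - 1 = -119/15 - 1 = -134/15)
-q(-680, -868) = -1*(-134/15) = 134/15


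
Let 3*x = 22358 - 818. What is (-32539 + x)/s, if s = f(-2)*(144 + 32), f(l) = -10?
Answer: 25359/1760 ≈ 14.409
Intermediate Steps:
x = 7180 (x = (22358 - 818)/3 = (⅓)*21540 = 7180)
s = -1760 (s = -10*(144 + 32) = -10*176 = -1760)
(-32539 + x)/s = (-32539 + 7180)/(-1760) = -25359*(-1/1760) = 25359/1760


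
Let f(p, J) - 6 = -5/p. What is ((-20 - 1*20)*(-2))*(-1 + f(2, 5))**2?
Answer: 500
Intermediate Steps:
f(p, J) = 6 - 5/p
((-20 - 1*20)*(-2))*(-1 + f(2, 5))**2 = ((-20 - 1*20)*(-2))*(-1 + (6 - 5/2))**2 = ((-20 - 20)*(-2))*(-1 + (6 - 5*1/2))**2 = (-40*(-2))*(-1 + (6 - 5/2))**2 = 80*(-1 + 7/2)**2 = 80*(5/2)**2 = 80*(25/4) = 500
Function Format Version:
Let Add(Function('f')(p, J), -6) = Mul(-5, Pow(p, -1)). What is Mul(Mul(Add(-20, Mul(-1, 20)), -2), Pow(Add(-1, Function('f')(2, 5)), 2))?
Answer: 500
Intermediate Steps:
Function('f')(p, J) = Add(6, Mul(-5, Pow(p, -1)))
Mul(Mul(Add(-20, Mul(-1, 20)), -2), Pow(Add(-1, Function('f')(2, 5)), 2)) = Mul(Mul(Add(-20, Mul(-1, 20)), -2), Pow(Add(-1, Add(6, Mul(-5, Pow(2, -1)))), 2)) = Mul(Mul(Add(-20, -20), -2), Pow(Add(-1, Add(6, Mul(-5, Rational(1, 2)))), 2)) = Mul(Mul(-40, -2), Pow(Add(-1, Add(6, Rational(-5, 2))), 2)) = Mul(80, Pow(Add(-1, Rational(7, 2)), 2)) = Mul(80, Pow(Rational(5, 2), 2)) = Mul(80, Rational(25, 4)) = 500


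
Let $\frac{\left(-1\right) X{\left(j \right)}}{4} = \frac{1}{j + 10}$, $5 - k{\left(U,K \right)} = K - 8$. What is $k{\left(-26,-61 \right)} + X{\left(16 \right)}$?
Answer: $\frac{960}{13} \approx 73.846$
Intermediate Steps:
$k{\left(U,K \right)} = 13 - K$ ($k{\left(U,K \right)} = 5 - \left(K - 8\right) = 5 - \left(-8 + K\right) = 13 - K$)
$X{\left(j \right)} = - \frac{4}{10 + j}$ ($X{\left(j \right)} = - \frac{4}{j + 10} = - \frac{4}{10 + j}$)
$k{\left(-26,-61 \right)} + X{\left(16 \right)} = \left(13 - -61\right) - \frac{4}{10 + 16} = \left(13 + 61\right) - \frac{4}{26} = 74 - \frac{2}{13} = \frac{960}{13}$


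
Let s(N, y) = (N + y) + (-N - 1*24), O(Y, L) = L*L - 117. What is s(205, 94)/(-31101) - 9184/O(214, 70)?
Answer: -40852342/21250869 ≈ -1.9224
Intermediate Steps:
O(Y, L) = -117 + L² (O(Y, L) = L² - 117 = -117 + L²)
s(N, y) = -24 + y (s(N, y) = (N + y) + (-N - 24) = (N + y) + (-24 - N) = -24 + y)
s(205, 94)/(-31101) - 9184/O(214, 70) = (-24 + 94)/(-31101) - 9184/(-117 + 70²) = 70*(-1/31101) - 9184/(-117 + 4900) = -10/4443 - 9184/4783 = -40852342/21250869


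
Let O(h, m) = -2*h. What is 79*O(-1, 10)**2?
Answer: 316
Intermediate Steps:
79*O(-1, 10)**2 = 79*(-2*(-1))**2 = 79*2**2 = 79*4 = 316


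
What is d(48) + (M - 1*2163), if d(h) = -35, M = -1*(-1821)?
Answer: -377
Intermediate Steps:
M = 1821
d(48) + (M - 1*2163) = -35 + (1821 - 1*2163) = -35 + (1821 - 2163) = -35 - 342 = -377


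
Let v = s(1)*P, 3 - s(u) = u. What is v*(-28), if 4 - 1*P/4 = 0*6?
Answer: -896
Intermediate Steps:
s(u) = 3 - u
P = 16 (P = 16 - 0*6 = 16 - 4*0 = 16 + 0 = 16)
v = 32 (v = (3 - 1*1)*16 = (3 - 1)*16 = 2*16 = 32)
v*(-28) = 32*(-28) = -896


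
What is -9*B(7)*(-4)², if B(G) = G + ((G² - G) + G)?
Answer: -8064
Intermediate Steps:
B(G) = G + G²
-9*B(7)*(-4)² = -63*(1 + 7)*(-4)² = -63*8*16 = -9*56*16 = -504*16 = -8064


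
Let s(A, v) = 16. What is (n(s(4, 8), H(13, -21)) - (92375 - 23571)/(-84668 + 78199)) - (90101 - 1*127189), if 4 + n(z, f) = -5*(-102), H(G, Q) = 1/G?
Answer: 243264390/6469 ≈ 37605.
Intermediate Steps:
n(z, f) = 506 (n(z, f) = -4 - 5*(-102) = -4 + 510 = 506)
(n(s(4, 8), H(13, -21)) - (92375 - 23571)/(-84668 + 78199)) - (90101 - 1*127189) = (506 - (92375 - 23571)/(-84668 + 78199)) - (90101 - 1*127189) = (506 - 68804/(-6469)) - (90101 - 127189) = (506 - 68804*(-1)/6469) - 1*(-37088) = (506 - 1*(-68804/6469)) + 37088 = (506 + 68804/6469) + 37088 = 3342118/6469 + 37088 = 243264390/6469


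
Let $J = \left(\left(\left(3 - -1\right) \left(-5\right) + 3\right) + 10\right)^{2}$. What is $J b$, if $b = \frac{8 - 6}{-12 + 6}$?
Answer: $- \frac{49}{3} \approx -16.333$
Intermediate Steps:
$J = 49$ ($J = \left(\left(\left(3 + 1\right) \left(-5\right) + 3\right) + 10\right)^{2} = \left(\left(4 \left(-5\right) + 3\right) + 10\right)^{2} = \left(\left(-20 + 3\right) + 10\right)^{2} = \left(-17 + 10\right)^{2} = \left(-7\right)^{2} = 49$)
$b = - \frac{1}{3}$ ($b = \frac{2}{-6} = 2 \left(- \frac{1}{6}\right) = - \frac{1}{3} \approx -0.33333$)
$J b = 49 \left(- \frac{1}{3}\right) = - \frac{49}{3}$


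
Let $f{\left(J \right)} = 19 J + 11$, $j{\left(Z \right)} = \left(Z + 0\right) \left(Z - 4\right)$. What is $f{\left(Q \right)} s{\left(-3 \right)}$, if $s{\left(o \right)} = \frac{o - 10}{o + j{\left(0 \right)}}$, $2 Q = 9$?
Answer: $\frac{2509}{6} \approx 418.17$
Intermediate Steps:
$j{\left(Z \right)} = Z \left(-4 + Z\right)$
$Q = \frac{9}{2}$ ($Q = \frac{1}{2} \cdot 9 = \frac{9}{2} \approx 4.5$)
$f{\left(J \right)} = 11 + 19 J$
$s{\left(o \right)} = \frac{-10 + o}{o}$ ($s{\left(o \right)} = \frac{o - 10}{o + 0 \left(-4 + 0\right)} = \frac{-10 + o}{o + 0 \left(-4\right)} = \frac{-10 + o}{o + 0} = \frac{-10 + o}{o}$)
$f{\left(Q \right)} s{\left(-3 \right)} = \left(11 + 19 \cdot \frac{9}{2}\right) \frac{-10 - 3}{-3} = \left(11 + \frac{171}{2}\right) \left(\left(- \frac{1}{3}\right) \left(-13\right)\right) = \frac{193}{2} \cdot \frac{13}{3} = \frac{2509}{6}$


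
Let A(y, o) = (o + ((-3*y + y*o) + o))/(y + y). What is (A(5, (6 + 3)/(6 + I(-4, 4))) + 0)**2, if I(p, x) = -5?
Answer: 576/25 ≈ 23.040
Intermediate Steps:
A(y, o) = (-3*y + 2*o + o*y)/(2*y) (A(y, o) = (o + ((-3*y + o*y) + o))/((2*y)) = (o + (o - 3*y + o*y))*(1/(2*y)) = (-3*y + 2*o + o*y)*(1/(2*y)) = (-3*y + 2*o + o*y)/(2*y))
(A(5, (6 + 3)/(6 + I(-4, 4))) + 0)**2 = (((6 + 3)/(6 - 5) + (1/2)*5*(-3 + (6 + 3)/(6 - 5)))/5 + 0)**2 = ((9/1 + (1/2)*5*(-3 + 9/1))/5 + 0)**2 = ((9*1 + (1/2)*5*(-3 + 9*1))/5 + 0)**2 = ((9 + (1/2)*5*(-3 + 9))/5 + 0)**2 = ((9 + (1/2)*5*6)/5 + 0)**2 = ((9 + 15)/5 + 0)**2 = ((1/5)*24 + 0)**2 = (24/5 + 0)**2 = (24/5)**2 = 576/25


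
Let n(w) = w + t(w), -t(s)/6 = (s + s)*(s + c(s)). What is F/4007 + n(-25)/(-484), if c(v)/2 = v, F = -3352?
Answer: 88635307/1939388 ≈ 45.703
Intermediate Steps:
c(v) = 2*v
t(s) = -36*s² (t(s) = -6*(s + s)*(s + 2*s) = -6*2*s*3*s = -36*s²)
n(w) = w - 36*w²
F/4007 + n(-25)/(-484) = -3352/4007 - 25*(1 - 36*(-25))/(-484) = -3352*1/4007 - 25*(1 + 900)*(-1/484) = -3352/4007 - 25*901*(-1/484) = -3352/4007 - 22525*(-1/484) = -3352/4007 + 22525/484 = 88635307/1939388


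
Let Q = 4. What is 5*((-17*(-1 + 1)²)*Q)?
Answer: 0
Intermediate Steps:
5*((-17*(-1 + 1)²)*Q) = 5*(-17*(-1 + 1)²*4) = 5*(-17*0²*4) = 5*(-17*0*4) = 5*(0*4) = 5*0 = 0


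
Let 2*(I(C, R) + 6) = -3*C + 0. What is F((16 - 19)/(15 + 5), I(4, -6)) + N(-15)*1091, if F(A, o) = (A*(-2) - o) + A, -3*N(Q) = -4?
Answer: 88009/60 ≈ 1466.8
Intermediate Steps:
I(C, R) = -6 - 3*C/2 (I(C, R) = -6 + (-3*C + 0)/2 = -6 + (-3*C)/2 = -6 - 3*C/2)
N(Q) = 4/3 (N(Q) = -⅓*(-4) = 4/3)
F(A, o) = -A - o (F(A, o) = (-2*A - o) + A = (-o - 2*A) + A = -A - o)
F((16 - 19)/(15 + 5), I(4, -6)) + N(-15)*1091 = (-(16 - 19)/(15 + 5) - (-6 - 3/2*4)) + (4/3)*1091 = (-(-3)/20 - (-6 - 6)) + 4364/3 = (-(-3)/20 - 1*(-12)) + 4364/3 = (-1*(-3/20) + 12) + 4364/3 = (3/20 + 12) + 4364/3 = 243/20 + 4364/3 = 88009/60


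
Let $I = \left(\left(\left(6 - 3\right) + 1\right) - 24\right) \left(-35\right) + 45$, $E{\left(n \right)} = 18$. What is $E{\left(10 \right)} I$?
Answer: $13410$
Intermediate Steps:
$I = 745$ ($I = \left(\left(3 + 1\right) - 24\right) \left(-35\right) + 45 = \left(4 - 24\right) \left(-35\right) + 45 = \left(-20\right) \left(-35\right) + 45 = 700 + 45 = 745$)
$E{\left(10 \right)} I = 18 \cdot 745 = 13410$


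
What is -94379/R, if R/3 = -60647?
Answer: 94379/181941 ≈ 0.51873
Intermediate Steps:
R = -181941 (R = 3*(-60647) = -181941)
-94379/R = -94379/(-181941) = -94379*(-1/181941) = 94379/181941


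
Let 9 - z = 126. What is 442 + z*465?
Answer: -53963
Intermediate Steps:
z = -117 (z = 9 - 1*126 = 9 - 126 = -117)
442 + z*465 = 442 - 117*465 = 442 - 54405 = -53963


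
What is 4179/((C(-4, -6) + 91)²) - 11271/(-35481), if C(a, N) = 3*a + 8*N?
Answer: 53035510/11365747 ≈ 4.6663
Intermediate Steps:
4179/((C(-4, -6) + 91)²) - 11271/(-35481) = 4179/(((3*(-4) + 8*(-6)) + 91)²) - 11271/(-35481) = 4179/(((-12 - 48) + 91)²) - 11271*(-1/35481) = 4179/((-60 + 91)²) + 3757/11827 = 4179/(31²) + 3757/11827 = 4179/961 + 3757/11827 = 53035510/11365747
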